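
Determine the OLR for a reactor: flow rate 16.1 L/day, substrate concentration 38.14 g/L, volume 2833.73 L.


OLR = Q * S / V
= 16.1 * 38.14 / 2833.73
= 0.2167 g/L/day

0.2167 g/L/day


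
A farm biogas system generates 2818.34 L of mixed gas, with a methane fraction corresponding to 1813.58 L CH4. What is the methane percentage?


CH4% = V_CH4 / V_total * 100
= 1813.58 / 2818.34 * 100
= 64.3492%

64.3492%


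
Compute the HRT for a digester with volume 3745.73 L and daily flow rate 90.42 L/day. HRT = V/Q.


HRT = V / Q
= 3745.73 / 90.42
= 41.4259 days

41.4259 days


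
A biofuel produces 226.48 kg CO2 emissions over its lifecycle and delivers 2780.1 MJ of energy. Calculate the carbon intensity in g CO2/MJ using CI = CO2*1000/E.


CI = CO2 * 1000 / E
= 226.48 * 1000 / 2780.1
= 81.4647 g CO2/MJ

81.4647 g CO2/MJ


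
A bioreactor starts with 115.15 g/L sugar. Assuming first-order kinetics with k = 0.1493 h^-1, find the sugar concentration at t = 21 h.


S = S0 * exp(-k * t)
S = 115.15 * exp(-0.1493 * 21)
S = 5.0075 g/L

5.0075 g/L


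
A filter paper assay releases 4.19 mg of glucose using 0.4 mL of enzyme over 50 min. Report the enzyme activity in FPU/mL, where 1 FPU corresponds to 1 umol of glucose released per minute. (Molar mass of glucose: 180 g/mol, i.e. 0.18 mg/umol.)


Activity = glucose_mg / (0.18 mg/umol * V_mL * t_min)
= 4.19 / (0.18 * 0.4 * 50)
= 1.1639 FPU/mL

1.1639 FPU/mL


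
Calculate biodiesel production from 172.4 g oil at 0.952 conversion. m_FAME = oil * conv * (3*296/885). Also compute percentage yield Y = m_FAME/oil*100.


m_FAME = oil * conv * (3 * 296 / 885) = oil * conv * (888/885)
= 172.4 * 0.952 * 888 / 885
= 164.6812 g
Y = m_FAME / oil * 100 = conv * (888/885) * 100
= 0.952 * 888 / 885 * 100
= 95.52%

164.6812 g FAME; Y = 95.52%


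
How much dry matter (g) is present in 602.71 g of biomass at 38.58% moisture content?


Wd = Ww * (1 - MC/100)
= 602.71 * (1 - 38.58/100)
= 370.1845 g

370.1845 g


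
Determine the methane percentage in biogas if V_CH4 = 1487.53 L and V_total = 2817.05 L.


CH4% = V_CH4 / V_total * 100
= 1487.53 / 2817.05 * 100
= 52.8045%

52.8045%


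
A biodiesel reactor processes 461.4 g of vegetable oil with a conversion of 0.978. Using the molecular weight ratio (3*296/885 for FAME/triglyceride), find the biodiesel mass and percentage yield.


m_FAME = oil * conv * (3 * 296 / 885) = oil * conv * (888/885)
= 461.4 * 0.978 * 888 / 885
= 452.7789 g
Y = m_FAME / oil * 100 = conv * (888/885) * 100
= 0.978 * 888 / 885 * 100
= 98.13%

452.7789 g FAME; Y = 98.13%


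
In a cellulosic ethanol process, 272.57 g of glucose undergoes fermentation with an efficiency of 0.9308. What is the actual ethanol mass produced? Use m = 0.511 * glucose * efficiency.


Actual ethanol: m = 0.511 * 272.57 * 0.9308
m = 129.6449 g

129.6449 g


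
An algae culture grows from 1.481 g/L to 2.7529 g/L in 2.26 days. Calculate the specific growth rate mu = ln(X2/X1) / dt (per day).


mu = ln(X2/X1) / dt
= ln(2.7529/1.481) / 2.26
= 0.2743 per day

0.2743 per day


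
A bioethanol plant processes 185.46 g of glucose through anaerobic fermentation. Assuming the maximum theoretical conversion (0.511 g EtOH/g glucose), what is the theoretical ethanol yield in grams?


Theoretical ethanol yield: m_EtOH = 0.511 * m_glucose
m_EtOH = 0.511 * 185.46 = 94.7701 g

94.7701 g


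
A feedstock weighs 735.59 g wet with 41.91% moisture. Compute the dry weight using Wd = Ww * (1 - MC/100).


Wd = Ww * (1 - MC/100)
= 735.59 * (1 - 41.91/100)
= 427.3042 g

427.3042 g


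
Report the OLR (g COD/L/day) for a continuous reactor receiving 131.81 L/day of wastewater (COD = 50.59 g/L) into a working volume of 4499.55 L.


OLR = Q * S / V
= 131.81 * 50.59 / 4499.55
= 1.4820 g/L/day

1.4820 g/L/day


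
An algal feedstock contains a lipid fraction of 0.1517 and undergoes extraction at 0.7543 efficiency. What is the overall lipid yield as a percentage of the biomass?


Y = lipid_content * extraction_eff * 100
= 0.1517 * 0.7543 * 100
= 11.4427%

11.4427%


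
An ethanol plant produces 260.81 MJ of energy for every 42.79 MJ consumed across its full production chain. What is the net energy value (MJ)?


NEV = E_out - E_in
= 260.81 - 42.79
= 218.0200 MJ

218.0200 MJ


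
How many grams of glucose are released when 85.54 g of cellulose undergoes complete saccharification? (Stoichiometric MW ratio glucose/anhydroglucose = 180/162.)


glucose = cellulose * 180/162
= 85.54 * 180/162
= 95.0444 g

95.0444 g


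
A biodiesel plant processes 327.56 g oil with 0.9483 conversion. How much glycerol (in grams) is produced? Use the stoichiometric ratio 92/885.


glycerol = oil * conv * (92/885)
= 327.56 * 0.9483 * 92 / 885
= 32.2910 g

32.2910 g


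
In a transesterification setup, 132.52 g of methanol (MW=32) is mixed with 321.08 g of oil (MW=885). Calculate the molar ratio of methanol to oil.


Molar ratio = n_MeOH / n_oil = (MeOH/32) / (oil/885) = (MeOH * 885) / (32 * oil)
= (132.52 * 885) / (32 * 321.08)
= 11.4146

11.4146


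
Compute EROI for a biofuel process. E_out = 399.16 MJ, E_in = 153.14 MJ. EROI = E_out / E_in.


EROI = E_out / E_in
= 399.16 / 153.14
= 2.6065

2.6065


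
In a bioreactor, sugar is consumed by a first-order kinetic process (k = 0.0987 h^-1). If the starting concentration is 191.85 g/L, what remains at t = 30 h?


S = S0 * exp(-k * t)
S = 191.85 * exp(-0.0987 * 30)
S = 9.9315 g/L

9.9315 g/L


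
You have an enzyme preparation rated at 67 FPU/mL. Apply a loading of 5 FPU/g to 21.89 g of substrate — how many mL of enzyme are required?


V = dosage * m_sub / activity
V = 5 * 21.89 / 67
V = 1.6336 mL

1.6336 mL


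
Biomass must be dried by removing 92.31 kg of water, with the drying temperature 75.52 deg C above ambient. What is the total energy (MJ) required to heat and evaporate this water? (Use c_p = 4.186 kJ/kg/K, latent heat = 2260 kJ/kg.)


E = m_water * (4.186 * dT + 2260) / 1000
= 92.31 * (4.186 * 75.52 + 2260) / 1000
= 237.8023 MJ

237.8023 MJ


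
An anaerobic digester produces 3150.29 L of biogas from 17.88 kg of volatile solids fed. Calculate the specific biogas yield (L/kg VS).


Y = V / VS
= 3150.29 / 17.88
= 176.1907 L/kg VS

176.1907 L/kg VS


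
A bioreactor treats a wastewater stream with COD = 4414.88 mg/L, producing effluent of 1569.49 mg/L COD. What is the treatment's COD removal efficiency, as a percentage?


eta = (COD_in - COD_out) / COD_in * 100
= (4414.88 - 1569.49) / 4414.88 * 100
= 64.4500%

64.4500%


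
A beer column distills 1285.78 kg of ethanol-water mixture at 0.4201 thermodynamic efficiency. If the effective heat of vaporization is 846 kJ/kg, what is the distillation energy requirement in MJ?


E = m * 846 / (eta * 1000)
= 1285.78 * 846 / (0.4201 * 1000)
= 2589.3118 MJ

2589.3118 MJ


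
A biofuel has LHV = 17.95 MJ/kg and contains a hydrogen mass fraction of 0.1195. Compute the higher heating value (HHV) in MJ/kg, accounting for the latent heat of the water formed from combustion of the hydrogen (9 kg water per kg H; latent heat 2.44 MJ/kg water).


HHV = LHV + H_frac * 9 * 2.44
= 17.95 + 0.1195 * 9 * 2.44
= 20.5742 MJ/kg

20.5742 MJ/kg


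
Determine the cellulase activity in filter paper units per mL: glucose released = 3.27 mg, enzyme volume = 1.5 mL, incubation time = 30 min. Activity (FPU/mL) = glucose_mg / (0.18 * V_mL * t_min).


Activity = glucose_mg / (0.18 mg/umol * V_mL * t_min)
= 3.27 / (0.18 * 1.5 * 30)
= 0.4037 FPU/mL

0.4037 FPU/mL


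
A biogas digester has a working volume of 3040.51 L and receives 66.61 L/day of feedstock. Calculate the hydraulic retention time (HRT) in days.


HRT = V / Q
= 3040.51 / 66.61
= 45.6464 days

45.6464 days


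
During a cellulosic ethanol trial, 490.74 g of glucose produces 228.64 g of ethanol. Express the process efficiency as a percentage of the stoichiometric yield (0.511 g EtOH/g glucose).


Fermentation efficiency = (actual / (0.511 * glucose)) * 100
= (228.64 / (0.511 * 490.74)) * 100
= 91.1759%

91.1759%


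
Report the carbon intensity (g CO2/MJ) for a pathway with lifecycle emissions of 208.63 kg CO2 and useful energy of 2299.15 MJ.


CI = CO2 * 1000 / E
= 208.63 * 1000 / 2299.15
= 90.7422 g CO2/MJ

90.7422 g CO2/MJ


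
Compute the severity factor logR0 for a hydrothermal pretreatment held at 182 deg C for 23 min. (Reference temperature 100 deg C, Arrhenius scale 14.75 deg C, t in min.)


logR0 = log10(t * exp((T - 100) / 14.75))
= log10(23 * exp((182 - 100) / 14.75))
= 3.7761

3.7761


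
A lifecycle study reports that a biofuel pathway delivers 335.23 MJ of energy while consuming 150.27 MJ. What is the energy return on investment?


EROI = E_out / E_in
= 335.23 / 150.27
= 2.2309

2.2309


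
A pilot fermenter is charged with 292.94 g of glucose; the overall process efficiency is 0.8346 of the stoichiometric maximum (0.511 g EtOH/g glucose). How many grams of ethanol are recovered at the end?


Actual ethanol: m = 0.511 * 292.94 * 0.8346
m = 124.9332 g

124.9332 g


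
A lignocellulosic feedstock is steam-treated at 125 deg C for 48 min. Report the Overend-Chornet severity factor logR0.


logR0 = log10(t * exp((T - 100) / 14.75))
= log10(48 * exp((125 - 100) / 14.75))
= 2.4173

2.4173


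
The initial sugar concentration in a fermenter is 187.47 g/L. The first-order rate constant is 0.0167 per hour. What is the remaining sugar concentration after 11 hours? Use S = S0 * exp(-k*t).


S = S0 * exp(-k * t)
S = 187.47 * exp(-0.0167 * 11)
S = 156.0098 g/L

156.0098 g/L


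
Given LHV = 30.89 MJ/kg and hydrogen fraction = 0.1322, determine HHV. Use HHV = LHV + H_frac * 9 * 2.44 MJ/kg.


HHV = LHV + H_frac * 9 * 2.44
= 30.89 + 0.1322 * 9 * 2.44
= 33.7931 MJ/kg

33.7931 MJ/kg


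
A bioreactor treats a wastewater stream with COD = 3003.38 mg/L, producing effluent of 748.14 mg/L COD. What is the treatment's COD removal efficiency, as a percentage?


eta = (COD_in - COD_out) / COD_in * 100
= (3003.38 - 748.14) / 3003.38 * 100
= 75.0901%

75.0901%


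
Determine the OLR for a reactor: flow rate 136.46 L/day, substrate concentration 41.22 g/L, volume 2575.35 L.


OLR = Q * S / V
= 136.46 * 41.22 / 2575.35
= 2.1841 g/L/day

2.1841 g/L/day


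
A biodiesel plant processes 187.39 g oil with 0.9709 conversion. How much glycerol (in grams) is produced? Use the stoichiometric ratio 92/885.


glycerol = oil * conv * (92/885)
= 187.39 * 0.9709 * 92 / 885
= 18.9132 g

18.9132 g


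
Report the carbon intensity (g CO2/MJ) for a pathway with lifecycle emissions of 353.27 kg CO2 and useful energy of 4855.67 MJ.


CI = CO2 * 1000 / E
= 353.27 * 1000 / 4855.67
= 72.7541 g CO2/MJ

72.7541 g CO2/MJ


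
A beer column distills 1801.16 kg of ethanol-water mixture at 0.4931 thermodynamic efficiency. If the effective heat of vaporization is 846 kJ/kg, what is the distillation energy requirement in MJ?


E = m * 846 / (eta * 1000)
= 1801.16 * 846 / (0.4931 * 1000)
= 3090.2076 MJ

3090.2076 MJ


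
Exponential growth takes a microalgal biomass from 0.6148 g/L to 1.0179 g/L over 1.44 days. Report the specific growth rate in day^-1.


mu = ln(X2/X1) / dt
= ln(1.0179/0.6148) / 1.44
= 0.3501 per day

0.3501 per day


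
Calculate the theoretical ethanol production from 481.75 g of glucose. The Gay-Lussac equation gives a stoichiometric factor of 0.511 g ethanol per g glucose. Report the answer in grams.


Theoretical ethanol yield: m_EtOH = 0.511 * m_glucose
m_EtOH = 0.511 * 481.75 = 246.1743 g

246.1743 g


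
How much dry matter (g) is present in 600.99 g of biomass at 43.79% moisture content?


Wd = Ww * (1 - MC/100)
= 600.99 * (1 - 43.79/100)
= 337.8165 g

337.8165 g


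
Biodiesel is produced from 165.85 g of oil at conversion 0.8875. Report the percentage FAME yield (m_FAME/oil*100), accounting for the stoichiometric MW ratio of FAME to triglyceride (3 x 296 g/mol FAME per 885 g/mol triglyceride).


m_FAME = oil * conv * (3 * 296 / 885) = oil * conv * (888/885)
= 165.85 * 0.8875 * 888 / 885
= 147.6908 g
Y = m_FAME / oil * 100 = conv * (888/885) * 100
= 0.8875 * 888 / 885 * 100
= 89.05%

89.05%


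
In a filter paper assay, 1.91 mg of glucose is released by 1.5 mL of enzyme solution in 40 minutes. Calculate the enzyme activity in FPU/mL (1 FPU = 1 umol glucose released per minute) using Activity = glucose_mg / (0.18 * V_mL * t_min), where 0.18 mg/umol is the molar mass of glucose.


Activity = glucose_mg / (0.18 mg/umol * V_mL * t_min)
= 1.91 / (0.18 * 1.5 * 40)
= 0.1769 FPU/mL

0.1769 FPU/mL


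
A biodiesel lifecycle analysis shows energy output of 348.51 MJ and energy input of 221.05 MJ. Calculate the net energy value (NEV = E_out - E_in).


NEV = E_out - E_in
= 348.51 - 221.05
= 127.4600 MJ

127.4600 MJ


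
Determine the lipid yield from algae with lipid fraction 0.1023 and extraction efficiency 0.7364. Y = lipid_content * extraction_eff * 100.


Y = lipid_content * extraction_eff * 100
= 0.1023 * 0.7364 * 100
= 7.5334%

7.5334%


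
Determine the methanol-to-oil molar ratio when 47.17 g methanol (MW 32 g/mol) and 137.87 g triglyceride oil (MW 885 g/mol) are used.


Molar ratio = n_MeOH / n_oil = (MeOH/32) / (oil/885) = (MeOH * 885) / (32 * oil)
= (47.17 * 885) / (32 * 137.87)
= 9.4621

9.4621


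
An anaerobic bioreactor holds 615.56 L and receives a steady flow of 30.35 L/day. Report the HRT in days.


HRT = V / Q
= 615.56 / 30.35
= 20.2820 days

20.2820 days


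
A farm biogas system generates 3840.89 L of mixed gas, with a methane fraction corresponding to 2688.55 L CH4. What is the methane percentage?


CH4% = V_CH4 / V_total * 100
= 2688.55 / 3840.89 * 100
= 69.9981%

69.9981%


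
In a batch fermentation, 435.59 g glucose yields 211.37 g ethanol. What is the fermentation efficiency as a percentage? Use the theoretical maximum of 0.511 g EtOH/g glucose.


Fermentation efficiency = (actual / (0.511 * glucose)) * 100
= (211.37 / (0.511 * 435.59)) * 100
= 94.9608%

94.9608%


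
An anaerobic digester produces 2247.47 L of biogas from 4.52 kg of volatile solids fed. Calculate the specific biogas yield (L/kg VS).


Y = V / VS
= 2247.47 / 4.52
= 497.2279 L/kg VS

497.2279 L/kg VS


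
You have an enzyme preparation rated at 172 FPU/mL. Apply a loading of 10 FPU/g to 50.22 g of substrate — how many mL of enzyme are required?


V = dosage * m_sub / activity
V = 10 * 50.22 / 172
V = 2.9198 mL

2.9198 mL


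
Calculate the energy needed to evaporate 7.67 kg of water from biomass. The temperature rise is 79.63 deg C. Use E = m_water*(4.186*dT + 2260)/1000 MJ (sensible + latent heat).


E = m_water * (4.186 * dT + 2260) / 1000
= 7.67 * (4.186 * 79.63 + 2260) / 1000
= 19.8909 MJ

19.8909 MJ


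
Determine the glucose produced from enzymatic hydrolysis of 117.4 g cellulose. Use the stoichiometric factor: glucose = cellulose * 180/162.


glucose = cellulose * 180/162
= 117.4 * 180/162
= 130.4444 g

130.4444 g


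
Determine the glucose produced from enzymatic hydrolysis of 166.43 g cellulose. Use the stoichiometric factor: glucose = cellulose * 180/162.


glucose = cellulose * 180/162
= 166.43 * 180/162
= 184.9222 g

184.9222 g


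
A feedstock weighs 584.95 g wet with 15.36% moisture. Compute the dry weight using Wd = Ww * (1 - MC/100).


Wd = Ww * (1 - MC/100)
= 584.95 * (1 - 15.36/100)
= 495.1017 g

495.1017 g


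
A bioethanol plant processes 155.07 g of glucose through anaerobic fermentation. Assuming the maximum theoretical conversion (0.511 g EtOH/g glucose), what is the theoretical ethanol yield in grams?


Theoretical ethanol yield: m_EtOH = 0.511 * m_glucose
m_EtOH = 0.511 * 155.07 = 79.2408 g

79.2408 g


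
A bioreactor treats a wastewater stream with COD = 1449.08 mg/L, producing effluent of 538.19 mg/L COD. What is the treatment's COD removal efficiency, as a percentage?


eta = (COD_in - COD_out) / COD_in * 100
= (1449.08 - 538.19) / 1449.08 * 100
= 62.8599%

62.8599%


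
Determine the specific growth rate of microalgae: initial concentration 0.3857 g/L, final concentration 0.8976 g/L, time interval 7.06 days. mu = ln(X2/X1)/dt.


mu = ln(X2/X1) / dt
= ln(0.8976/0.3857) / 7.06
= 0.1196 per day

0.1196 per day


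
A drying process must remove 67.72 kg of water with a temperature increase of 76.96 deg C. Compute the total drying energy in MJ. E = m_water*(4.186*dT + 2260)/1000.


E = m_water * (4.186 * dT + 2260) / 1000
= 67.72 * (4.186 * 76.96 + 2260) / 1000
= 174.8635 MJ

174.8635 MJ


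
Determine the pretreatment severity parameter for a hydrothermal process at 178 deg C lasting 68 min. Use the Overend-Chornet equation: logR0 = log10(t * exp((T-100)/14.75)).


logR0 = log10(t * exp((T - 100) / 14.75))
= log10(68 * exp((178 - 100) / 14.75))
= 4.1291

4.1291


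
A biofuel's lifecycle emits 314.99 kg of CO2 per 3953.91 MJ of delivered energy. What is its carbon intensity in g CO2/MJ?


CI = CO2 * 1000 / E
= 314.99 * 1000 / 3953.91
= 79.6654 g CO2/MJ

79.6654 g CO2/MJ


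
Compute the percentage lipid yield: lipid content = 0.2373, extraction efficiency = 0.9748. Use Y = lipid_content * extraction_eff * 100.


Y = lipid_content * extraction_eff * 100
= 0.2373 * 0.9748 * 100
= 23.1320%

23.1320%


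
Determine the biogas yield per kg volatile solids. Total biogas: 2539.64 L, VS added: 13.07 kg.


Y = V / VS
= 2539.64 / 13.07
= 194.3106 L/kg VS

194.3106 L/kg VS


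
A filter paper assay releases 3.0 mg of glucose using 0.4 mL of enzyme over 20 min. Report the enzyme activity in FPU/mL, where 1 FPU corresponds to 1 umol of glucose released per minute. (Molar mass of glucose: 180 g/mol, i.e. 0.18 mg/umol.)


Activity = glucose_mg / (0.18 mg/umol * V_mL * t_min)
= 3.0 / (0.18 * 0.4 * 20)
= 2.0833 FPU/mL

2.0833 FPU/mL


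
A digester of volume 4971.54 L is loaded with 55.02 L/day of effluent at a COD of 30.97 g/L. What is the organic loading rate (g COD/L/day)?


OLR = Q * S / V
= 55.02 * 30.97 / 4971.54
= 0.3427 g/L/day

0.3427 g/L/day


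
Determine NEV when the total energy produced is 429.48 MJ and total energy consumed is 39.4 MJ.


NEV = E_out - E_in
= 429.48 - 39.4
= 390.0800 MJ

390.0800 MJ


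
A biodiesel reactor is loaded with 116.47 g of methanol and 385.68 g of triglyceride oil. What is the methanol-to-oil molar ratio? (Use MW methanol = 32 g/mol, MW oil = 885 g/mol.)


Molar ratio = n_MeOH / n_oil = (MeOH/32) / (oil/885) = (MeOH * 885) / (32 * oil)
= (116.47 * 885) / (32 * 385.68)
= 8.3518

8.3518


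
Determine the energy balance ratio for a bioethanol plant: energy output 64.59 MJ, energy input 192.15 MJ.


EROI = E_out / E_in
= 64.59 / 192.15
= 0.3361

0.3361


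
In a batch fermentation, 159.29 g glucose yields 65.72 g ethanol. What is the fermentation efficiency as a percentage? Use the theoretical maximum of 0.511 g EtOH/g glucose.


Fermentation efficiency = (actual / (0.511 * glucose)) * 100
= (65.72 / (0.511 * 159.29)) * 100
= 80.7399%

80.7399%


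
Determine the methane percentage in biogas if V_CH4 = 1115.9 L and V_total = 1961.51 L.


CH4% = V_CH4 / V_total * 100
= 1115.9 / 1961.51 * 100
= 56.8898%

56.8898%


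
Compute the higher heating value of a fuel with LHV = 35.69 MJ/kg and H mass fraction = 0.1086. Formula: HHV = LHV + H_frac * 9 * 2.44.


HHV = LHV + H_frac * 9 * 2.44
= 35.69 + 0.1086 * 9 * 2.44
= 38.0749 MJ/kg

38.0749 MJ/kg


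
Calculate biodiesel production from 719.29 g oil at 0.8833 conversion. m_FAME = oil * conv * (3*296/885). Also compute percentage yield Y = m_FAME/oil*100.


m_FAME = oil * conv * (3 * 296 / 885) = oil * conv * (888/885)
= 719.29 * 0.8833 * 888 / 885
= 637.5026 g
Y = m_FAME / oil * 100 = conv * (888/885) * 100
= 0.8833 * 888 / 885 * 100
= 88.63%

637.5026 g FAME; Y = 88.63%


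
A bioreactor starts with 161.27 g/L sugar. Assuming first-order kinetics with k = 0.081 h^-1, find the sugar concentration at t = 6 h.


S = S0 * exp(-k * t)
S = 161.27 * exp(-0.081 * 6)
S = 99.1942 g/L

99.1942 g/L


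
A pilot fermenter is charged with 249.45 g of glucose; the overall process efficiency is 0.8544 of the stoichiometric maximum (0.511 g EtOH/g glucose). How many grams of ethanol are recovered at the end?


Actual ethanol: m = 0.511 * 249.45 * 0.8544
m = 108.9095 g

108.9095 g


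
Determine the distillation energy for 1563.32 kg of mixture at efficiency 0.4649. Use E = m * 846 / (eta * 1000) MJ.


E = m * 846 / (eta * 1000)
= 1563.32 * 846 / (0.4649 * 1000)
= 2844.8456 MJ

2844.8456 MJ


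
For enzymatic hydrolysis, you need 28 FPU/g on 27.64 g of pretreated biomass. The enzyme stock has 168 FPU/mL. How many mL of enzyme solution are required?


V = dosage * m_sub / activity
V = 28 * 27.64 / 168
V = 4.6067 mL

4.6067 mL


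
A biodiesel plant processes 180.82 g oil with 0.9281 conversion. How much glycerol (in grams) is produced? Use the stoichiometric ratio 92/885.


glycerol = oil * conv * (92/885)
= 180.82 * 0.9281 * 92 / 885
= 17.4456 g

17.4456 g


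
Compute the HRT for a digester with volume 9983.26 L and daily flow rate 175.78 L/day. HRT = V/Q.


HRT = V / Q
= 9983.26 / 175.78
= 56.7941 days

56.7941 days


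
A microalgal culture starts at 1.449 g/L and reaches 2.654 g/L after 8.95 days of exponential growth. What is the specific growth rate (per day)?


mu = ln(X2/X1) / dt
= ln(2.654/1.449) / 8.95
= 0.0676 per day

0.0676 per day


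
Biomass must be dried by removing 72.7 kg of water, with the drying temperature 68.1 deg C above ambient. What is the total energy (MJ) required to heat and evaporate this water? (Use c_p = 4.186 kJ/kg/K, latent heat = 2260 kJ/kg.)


E = m_water * (4.186 * dT + 2260) / 1000
= 72.7 * (4.186 * 68.1 + 2260) / 1000
= 185.0263 MJ

185.0263 MJ


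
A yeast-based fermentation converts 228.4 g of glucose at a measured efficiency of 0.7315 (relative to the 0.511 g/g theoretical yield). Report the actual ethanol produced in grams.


Actual ethanol: m = 0.511 * 228.4 * 0.7315
m = 85.3751 g

85.3751 g


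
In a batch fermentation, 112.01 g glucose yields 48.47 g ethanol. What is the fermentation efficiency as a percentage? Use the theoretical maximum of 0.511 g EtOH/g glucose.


Fermentation efficiency = (actual / (0.511 * glucose)) * 100
= (48.47 / (0.511 * 112.01)) * 100
= 84.6828%

84.6828%


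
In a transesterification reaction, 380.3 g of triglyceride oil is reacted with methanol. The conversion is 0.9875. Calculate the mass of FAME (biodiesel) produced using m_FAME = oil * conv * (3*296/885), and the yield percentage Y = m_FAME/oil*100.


m_FAME = oil * conv * (3 * 296 / 885) = oil * conv * (888/885)
= 380.3 * 0.9875 * 888 / 885
= 376.8193 g
Y = m_FAME / oil * 100 = conv * (888/885) * 100
= 0.9875 * 888 / 885 * 100
= 99.08%

376.8193 g FAME; Y = 99.08%


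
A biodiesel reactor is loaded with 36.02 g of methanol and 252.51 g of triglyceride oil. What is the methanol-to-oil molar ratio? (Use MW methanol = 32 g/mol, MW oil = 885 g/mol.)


Molar ratio = n_MeOH / n_oil = (MeOH/32) / (oil/885) = (MeOH * 885) / (32 * oil)
= (36.02 * 885) / (32 * 252.51)
= 3.9451

3.9451


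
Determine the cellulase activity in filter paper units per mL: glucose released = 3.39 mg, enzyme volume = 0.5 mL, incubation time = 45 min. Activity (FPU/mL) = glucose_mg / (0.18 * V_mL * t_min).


Activity = glucose_mg / (0.18 mg/umol * V_mL * t_min)
= 3.39 / (0.18 * 0.5 * 45)
= 0.8370 FPU/mL

0.8370 FPU/mL


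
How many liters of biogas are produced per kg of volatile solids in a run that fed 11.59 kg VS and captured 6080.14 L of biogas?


Y = V / VS
= 6080.14 / 11.59
= 524.6022 L/kg VS

524.6022 L/kg VS


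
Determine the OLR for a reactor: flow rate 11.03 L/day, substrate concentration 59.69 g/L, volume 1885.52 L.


OLR = Q * S / V
= 11.03 * 59.69 / 1885.52
= 0.3492 g/L/day

0.3492 g/L/day


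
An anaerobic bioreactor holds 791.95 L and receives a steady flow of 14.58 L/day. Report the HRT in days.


HRT = V / Q
= 791.95 / 14.58
= 54.3176 days

54.3176 days


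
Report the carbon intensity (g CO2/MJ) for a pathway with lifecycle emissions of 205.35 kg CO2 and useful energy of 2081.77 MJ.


CI = CO2 * 1000 / E
= 205.35 * 1000 / 2081.77
= 98.6420 g CO2/MJ

98.6420 g CO2/MJ


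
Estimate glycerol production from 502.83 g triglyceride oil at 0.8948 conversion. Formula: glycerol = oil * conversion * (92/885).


glycerol = oil * conv * (92/885)
= 502.83 * 0.8948 * 92 / 885
= 46.7726 g

46.7726 g


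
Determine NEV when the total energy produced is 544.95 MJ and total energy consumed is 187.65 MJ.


NEV = E_out - E_in
= 544.95 - 187.65
= 357.3000 MJ

357.3000 MJ


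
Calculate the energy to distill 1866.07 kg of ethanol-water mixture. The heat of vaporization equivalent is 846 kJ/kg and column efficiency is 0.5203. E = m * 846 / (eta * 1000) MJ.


E = m * 846 / (eta * 1000)
= 1866.07 * 846 / (0.5203 * 1000)
= 3034.2018 MJ

3034.2018 MJ


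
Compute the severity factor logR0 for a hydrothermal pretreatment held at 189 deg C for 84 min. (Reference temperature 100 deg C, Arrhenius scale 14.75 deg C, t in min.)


logR0 = log10(t * exp((T - 100) / 14.75))
= log10(84 * exp((189 - 100) / 14.75))
= 4.5448

4.5448


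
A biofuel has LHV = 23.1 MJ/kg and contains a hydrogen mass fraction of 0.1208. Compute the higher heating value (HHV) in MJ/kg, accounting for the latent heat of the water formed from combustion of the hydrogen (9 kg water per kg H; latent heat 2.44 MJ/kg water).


HHV = LHV + H_frac * 9 * 2.44
= 23.1 + 0.1208 * 9 * 2.44
= 25.7528 MJ/kg

25.7528 MJ/kg


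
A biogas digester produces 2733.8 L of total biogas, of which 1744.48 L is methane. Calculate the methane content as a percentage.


CH4% = V_CH4 / V_total * 100
= 1744.48 / 2733.8 * 100
= 63.8115%

63.8115%


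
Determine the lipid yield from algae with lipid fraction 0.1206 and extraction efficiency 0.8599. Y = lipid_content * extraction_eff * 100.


Y = lipid_content * extraction_eff * 100
= 0.1206 * 0.8599 * 100
= 10.3704%

10.3704%


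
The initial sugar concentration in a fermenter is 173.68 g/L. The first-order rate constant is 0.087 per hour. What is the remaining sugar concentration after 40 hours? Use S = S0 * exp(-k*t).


S = S0 * exp(-k * t)
S = 173.68 * exp(-0.087 * 40)
S = 5.3506 g/L

5.3506 g/L


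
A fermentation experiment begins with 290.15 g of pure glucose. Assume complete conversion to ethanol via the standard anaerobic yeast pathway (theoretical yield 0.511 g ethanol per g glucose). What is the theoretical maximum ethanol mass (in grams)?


Theoretical ethanol yield: m_EtOH = 0.511 * m_glucose
m_EtOH = 0.511 * 290.15 = 148.2666 g

148.2666 g


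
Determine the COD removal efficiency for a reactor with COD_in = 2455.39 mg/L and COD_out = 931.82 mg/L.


eta = (COD_in - COD_out) / COD_in * 100
= (2455.39 - 931.82) / 2455.39 * 100
= 62.0500%

62.0500%


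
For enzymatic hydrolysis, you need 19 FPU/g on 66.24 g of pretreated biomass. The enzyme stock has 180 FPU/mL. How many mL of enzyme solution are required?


V = dosage * m_sub / activity
V = 19 * 66.24 / 180
V = 6.9920 mL

6.9920 mL


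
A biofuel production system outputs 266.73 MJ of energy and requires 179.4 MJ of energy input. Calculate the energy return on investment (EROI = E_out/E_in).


EROI = E_out / E_in
= 266.73 / 179.4
= 1.4868

1.4868


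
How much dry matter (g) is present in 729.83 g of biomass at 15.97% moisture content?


Wd = Ww * (1 - MC/100)
= 729.83 * (1 - 15.97/100)
= 613.2761 g

613.2761 g


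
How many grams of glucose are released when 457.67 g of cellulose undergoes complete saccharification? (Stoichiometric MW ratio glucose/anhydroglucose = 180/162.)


glucose = cellulose * 180/162
= 457.67 * 180/162
= 508.5222 g

508.5222 g


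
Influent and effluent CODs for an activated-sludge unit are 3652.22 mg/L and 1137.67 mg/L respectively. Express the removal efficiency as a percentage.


eta = (COD_in - COD_out) / COD_in * 100
= (3652.22 - 1137.67) / 3652.22 * 100
= 68.8499%

68.8499%


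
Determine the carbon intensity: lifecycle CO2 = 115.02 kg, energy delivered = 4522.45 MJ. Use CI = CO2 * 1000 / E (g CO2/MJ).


CI = CO2 * 1000 / E
= 115.02 * 1000 / 4522.45
= 25.4331 g CO2/MJ

25.4331 g CO2/MJ


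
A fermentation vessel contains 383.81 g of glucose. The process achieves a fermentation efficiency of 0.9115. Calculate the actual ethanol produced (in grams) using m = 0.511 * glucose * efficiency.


Actual ethanol: m = 0.511 * 383.81 * 0.9115
m = 178.7697 g

178.7697 g


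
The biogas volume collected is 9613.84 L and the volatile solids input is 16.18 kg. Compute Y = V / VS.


Y = V / VS
= 9613.84 / 16.18
= 594.1805 L/kg VS

594.1805 L/kg VS


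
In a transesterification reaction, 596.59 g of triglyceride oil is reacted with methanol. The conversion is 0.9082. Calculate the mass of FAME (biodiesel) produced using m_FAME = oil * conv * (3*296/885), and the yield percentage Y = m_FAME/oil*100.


m_FAME = oil * conv * (3 * 296 / 885) = oil * conv * (888/885)
= 596.59 * 0.9082 * 888 / 885
= 543.6597 g
Y = m_FAME / oil * 100 = conv * (888/885) * 100
= 0.9082 * 888 / 885 * 100
= 91.13%

543.6597 g FAME; Y = 91.13%


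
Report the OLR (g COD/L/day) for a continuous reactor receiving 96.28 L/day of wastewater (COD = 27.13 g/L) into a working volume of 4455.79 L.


OLR = Q * S / V
= 96.28 * 27.13 / 4455.79
= 0.5862 g/L/day

0.5862 g/L/day


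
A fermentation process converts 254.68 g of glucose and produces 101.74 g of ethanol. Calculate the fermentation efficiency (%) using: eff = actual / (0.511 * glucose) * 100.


Fermentation efficiency = (actual / (0.511 * glucose)) * 100
= (101.74 / (0.511 * 254.68)) * 100
= 78.1765%

78.1765%


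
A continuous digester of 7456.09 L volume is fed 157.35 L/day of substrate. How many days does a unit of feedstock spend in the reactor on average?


HRT = V / Q
= 7456.09 / 157.35
= 47.3854 days

47.3854 days


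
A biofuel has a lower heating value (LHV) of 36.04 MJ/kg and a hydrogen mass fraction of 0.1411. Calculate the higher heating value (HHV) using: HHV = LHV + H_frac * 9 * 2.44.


HHV = LHV + H_frac * 9 * 2.44
= 36.04 + 0.1411 * 9 * 2.44
= 39.1386 MJ/kg

39.1386 MJ/kg


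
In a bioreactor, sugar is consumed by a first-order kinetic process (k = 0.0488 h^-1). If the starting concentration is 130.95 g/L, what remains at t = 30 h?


S = S0 * exp(-k * t)
S = 130.95 * exp(-0.0488 * 30)
S = 30.2899 g/L

30.2899 g/L


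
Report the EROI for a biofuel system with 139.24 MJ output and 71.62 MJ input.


EROI = E_out / E_in
= 139.24 / 71.62
= 1.9441

1.9441


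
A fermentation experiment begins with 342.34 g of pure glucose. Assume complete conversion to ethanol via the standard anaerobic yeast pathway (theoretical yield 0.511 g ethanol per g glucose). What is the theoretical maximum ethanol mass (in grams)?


Theoretical ethanol yield: m_EtOH = 0.511 * m_glucose
m_EtOH = 0.511 * 342.34 = 174.9357 g

174.9357 g


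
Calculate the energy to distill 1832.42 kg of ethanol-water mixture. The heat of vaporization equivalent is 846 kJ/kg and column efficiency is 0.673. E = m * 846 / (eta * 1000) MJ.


E = m * 846 / (eta * 1000)
= 1832.42 * 846 / (0.673 * 1000)
= 2303.4581 MJ

2303.4581 MJ


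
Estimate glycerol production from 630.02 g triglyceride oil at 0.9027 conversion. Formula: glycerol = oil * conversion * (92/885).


glycerol = oil * conv * (92/885)
= 630.02 * 0.9027 * 92 / 885
= 59.1211 g

59.1211 g


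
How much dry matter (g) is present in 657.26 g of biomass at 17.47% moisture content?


Wd = Ww * (1 - MC/100)
= 657.26 * (1 - 17.47/100)
= 542.4367 g

542.4367 g


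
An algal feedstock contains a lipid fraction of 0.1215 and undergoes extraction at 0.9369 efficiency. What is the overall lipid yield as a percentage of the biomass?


Y = lipid_content * extraction_eff * 100
= 0.1215 * 0.9369 * 100
= 11.3833%

11.3833%


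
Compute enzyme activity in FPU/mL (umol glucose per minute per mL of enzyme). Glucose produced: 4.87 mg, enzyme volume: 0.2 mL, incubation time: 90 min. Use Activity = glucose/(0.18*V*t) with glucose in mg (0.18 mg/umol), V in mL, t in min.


Activity = glucose_mg / (0.18 mg/umol * V_mL * t_min)
= 4.87 / (0.18 * 0.2 * 90)
= 1.5031 FPU/mL

1.5031 FPU/mL


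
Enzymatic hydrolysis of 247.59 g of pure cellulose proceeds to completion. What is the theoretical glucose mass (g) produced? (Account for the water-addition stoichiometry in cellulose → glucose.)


glucose = cellulose * 180/162
= 247.59 * 180/162
= 275.1000 g

275.1000 g


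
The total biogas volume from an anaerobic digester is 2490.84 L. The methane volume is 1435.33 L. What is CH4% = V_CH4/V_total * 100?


CH4% = V_CH4 / V_total * 100
= 1435.33 / 2490.84 * 100
= 57.6243%

57.6243%


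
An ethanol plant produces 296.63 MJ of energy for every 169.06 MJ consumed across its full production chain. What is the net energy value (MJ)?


NEV = E_out - E_in
= 296.63 - 169.06
= 127.5700 MJ

127.5700 MJ


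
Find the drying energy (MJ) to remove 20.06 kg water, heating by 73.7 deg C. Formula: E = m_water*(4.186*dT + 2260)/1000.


E = m_water * (4.186 * dT + 2260) / 1000
= 20.06 * (4.186 * 73.7 + 2260) / 1000
= 51.5243 MJ

51.5243 MJ


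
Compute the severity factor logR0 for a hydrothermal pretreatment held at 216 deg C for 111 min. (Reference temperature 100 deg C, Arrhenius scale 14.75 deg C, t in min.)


logR0 = log10(t * exp((T - 100) / 14.75))
= log10(111 * exp((216 - 100) / 14.75))
= 5.4608

5.4608


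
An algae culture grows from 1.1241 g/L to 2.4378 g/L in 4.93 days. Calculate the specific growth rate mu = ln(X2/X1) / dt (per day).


mu = ln(X2/X1) / dt
= ln(2.4378/1.1241) / 4.93
= 0.1570 per day

0.1570 per day


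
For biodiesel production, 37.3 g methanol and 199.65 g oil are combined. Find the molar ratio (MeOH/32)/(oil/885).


Molar ratio = n_MeOH / n_oil = (MeOH/32) / (oil/885) = (MeOH * 885) / (32 * oil)
= (37.3 * 885) / (32 * 199.65)
= 5.1669

5.1669


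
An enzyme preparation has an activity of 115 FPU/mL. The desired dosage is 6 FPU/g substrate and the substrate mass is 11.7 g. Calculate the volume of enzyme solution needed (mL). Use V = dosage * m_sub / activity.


V = dosage * m_sub / activity
V = 6 * 11.7 / 115
V = 0.6104 mL

0.6104 mL


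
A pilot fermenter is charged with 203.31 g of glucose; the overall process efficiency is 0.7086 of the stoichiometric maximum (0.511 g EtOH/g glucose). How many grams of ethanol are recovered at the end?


Actual ethanol: m = 0.511 * 203.31 * 0.7086
m = 73.6175 g

73.6175 g


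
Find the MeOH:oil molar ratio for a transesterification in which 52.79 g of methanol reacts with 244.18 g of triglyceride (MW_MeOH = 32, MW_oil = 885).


Molar ratio = n_MeOH / n_oil = (MeOH/32) / (oil/885) = (MeOH * 885) / (32 * oil)
= (52.79 * 885) / (32 * 244.18)
= 5.9791

5.9791


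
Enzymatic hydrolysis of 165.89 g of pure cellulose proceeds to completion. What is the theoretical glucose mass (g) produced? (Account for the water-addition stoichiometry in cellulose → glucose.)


glucose = cellulose * 180/162
= 165.89 * 180/162
= 184.3222 g

184.3222 g


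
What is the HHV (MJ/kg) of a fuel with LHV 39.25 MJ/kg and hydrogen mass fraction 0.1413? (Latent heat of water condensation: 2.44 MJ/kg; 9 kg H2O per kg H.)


HHV = LHV + H_frac * 9 * 2.44
= 39.25 + 0.1413 * 9 * 2.44
= 42.3529 MJ/kg

42.3529 MJ/kg


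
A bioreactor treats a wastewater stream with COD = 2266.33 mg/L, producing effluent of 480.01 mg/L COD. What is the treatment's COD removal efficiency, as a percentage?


eta = (COD_in - COD_out) / COD_in * 100
= (2266.33 - 480.01) / 2266.33 * 100
= 78.8199%

78.8199%


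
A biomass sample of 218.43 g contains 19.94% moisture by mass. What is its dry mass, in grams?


Wd = Ww * (1 - MC/100)
= 218.43 * (1 - 19.94/100)
= 174.8751 g

174.8751 g


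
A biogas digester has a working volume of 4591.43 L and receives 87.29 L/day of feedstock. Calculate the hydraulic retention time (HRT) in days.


HRT = V / Q
= 4591.43 / 87.29
= 52.5997 days

52.5997 days


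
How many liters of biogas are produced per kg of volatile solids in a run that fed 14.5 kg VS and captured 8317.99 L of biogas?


Y = V / VS
= 8317.99 / 14.5
= 573.6545 L/kg VS

573.6545 L/kg VS


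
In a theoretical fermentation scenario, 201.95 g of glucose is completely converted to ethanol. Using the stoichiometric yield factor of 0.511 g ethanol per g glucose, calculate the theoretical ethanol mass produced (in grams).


Theoretical ethanol yield: m_EtOH = 0.511 * m_glucose
m_EtOH = 0.511 * 201.95 = 103.1964 g

103.1964 g


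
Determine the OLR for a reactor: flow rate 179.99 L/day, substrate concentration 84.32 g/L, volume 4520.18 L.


OLR = Q * S / V
= 179.99 * 84.32 / 4520.18
= 3.3576 g/L/day

3.3576 g/L/day


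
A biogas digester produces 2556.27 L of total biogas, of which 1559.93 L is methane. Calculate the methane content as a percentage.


CH4% = V_CH4 / V_total * 100
= 1559.93 / 2556.27 * 100
= 61.0237%

61.0237%


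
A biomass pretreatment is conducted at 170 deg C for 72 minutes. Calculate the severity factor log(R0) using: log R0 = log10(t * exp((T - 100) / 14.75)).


logR0 = log10(t * exp((T - 100) / 14.75))
= log10(72 * exp((170 - 100) / 14.75))
= 3.9184

3.9184


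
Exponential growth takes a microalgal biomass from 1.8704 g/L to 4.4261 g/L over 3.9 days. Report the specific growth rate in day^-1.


mu = ln(X2/X1) / dt
= ln(4.4261/1.8704) / 3.9
= 0.2209 per day

0.2209 per day


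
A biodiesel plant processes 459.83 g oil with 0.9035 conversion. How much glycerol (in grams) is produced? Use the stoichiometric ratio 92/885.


glycerol = oil * conv * (92/885)
= 459.83 * 0.9035 * 92 / 885
= 43.1887 g

43.1887 g


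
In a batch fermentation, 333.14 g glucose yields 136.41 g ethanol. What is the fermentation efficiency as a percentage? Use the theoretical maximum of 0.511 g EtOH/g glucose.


Fermentation efficiency = (actual / (0.511 * glucose)) * 100
= (136.41 / (0.511 * 333.14)) * 100
= 80.1306%

80.1306%


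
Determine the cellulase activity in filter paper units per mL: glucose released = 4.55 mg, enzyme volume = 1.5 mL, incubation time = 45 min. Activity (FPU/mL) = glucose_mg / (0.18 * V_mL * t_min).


Activity = glucose_mg / (0.18 mg/umol * V_mL * t_min)
= 4.55 / (0.18 * 1.5 * 45)
= 0.3745 FPU/mL

0.3745 FPU/mL


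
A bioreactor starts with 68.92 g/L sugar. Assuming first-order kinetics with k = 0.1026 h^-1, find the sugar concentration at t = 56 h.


S = S0 * exp(-k * t)
S = 68.92 * exp(-0.1026 * 56)
S = 0.2203 g/L

0.2203 g/L


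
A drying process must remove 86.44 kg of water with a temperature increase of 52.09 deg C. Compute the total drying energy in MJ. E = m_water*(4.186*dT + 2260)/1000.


E = m_water * (4.186 * dT + 2260) / 1000
= 86.44 * (4.186 * 52.09 + 2260) / 1000
= 214.2025 MJ

214.2025 MJ


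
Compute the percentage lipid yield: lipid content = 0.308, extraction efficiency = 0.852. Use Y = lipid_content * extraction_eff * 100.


Y = lipid_content * extraction_eff * 100
= 0.308 * 0.852 * 100
= 26.2416%

26.2416%


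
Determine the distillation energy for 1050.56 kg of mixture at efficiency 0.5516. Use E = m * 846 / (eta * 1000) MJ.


E = m * 846 / (eta * 1000)
= 1050.56 * 846 / (0.5516 * 1000)
= 1611.2650 MJ

1611.2650 MJ


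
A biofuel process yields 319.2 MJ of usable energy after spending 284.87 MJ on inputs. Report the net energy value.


NEV = E_out - E_in
= 319.2 - 284.87
= 34.3300 MJ

34.3300 MJ


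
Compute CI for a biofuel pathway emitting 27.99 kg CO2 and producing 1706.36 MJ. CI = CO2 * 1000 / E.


CI = CO2 * 1000 / E
= 27.99 * 1000 / 1706.36
= 16.4033 g CO2/MJ

16.4033 g CO2/MJ
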